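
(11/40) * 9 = 99/40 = 2.48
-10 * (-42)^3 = 740880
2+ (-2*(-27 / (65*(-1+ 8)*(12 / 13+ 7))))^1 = 2.01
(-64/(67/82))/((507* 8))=-656/33969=-0.02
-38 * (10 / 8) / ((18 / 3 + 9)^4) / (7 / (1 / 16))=-19 / 2268000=-0.00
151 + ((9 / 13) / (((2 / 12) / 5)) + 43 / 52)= 8975 / 52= 172.60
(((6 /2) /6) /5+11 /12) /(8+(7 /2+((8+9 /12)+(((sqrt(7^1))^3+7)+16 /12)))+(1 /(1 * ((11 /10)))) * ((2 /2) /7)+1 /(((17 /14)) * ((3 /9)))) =7822566983 /155306073673- 8779876644 * sqrt(7) /776530368365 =0.02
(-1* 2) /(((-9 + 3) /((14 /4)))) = 7 /6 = 1.17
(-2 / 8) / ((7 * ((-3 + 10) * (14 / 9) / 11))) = -99 / 2744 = -0.04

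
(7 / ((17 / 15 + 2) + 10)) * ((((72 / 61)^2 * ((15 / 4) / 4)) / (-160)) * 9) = -229635 / 5864296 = -0.04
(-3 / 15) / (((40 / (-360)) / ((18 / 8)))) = 81 / 20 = 4.05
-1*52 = -52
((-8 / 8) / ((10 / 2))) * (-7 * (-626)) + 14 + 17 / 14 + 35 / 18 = -270661 / 315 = -859.24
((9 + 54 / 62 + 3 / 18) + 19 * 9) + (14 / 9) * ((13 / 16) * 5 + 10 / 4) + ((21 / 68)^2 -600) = -58578767 / 143344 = -408.66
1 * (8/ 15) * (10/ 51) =16/ 153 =0.10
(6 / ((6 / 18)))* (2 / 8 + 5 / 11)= 279 / 22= 12.68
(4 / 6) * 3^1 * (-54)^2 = 5832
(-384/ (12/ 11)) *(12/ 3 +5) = -3168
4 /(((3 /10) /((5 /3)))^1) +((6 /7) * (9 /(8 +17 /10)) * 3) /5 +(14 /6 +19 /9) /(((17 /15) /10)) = 6432172 /103887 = 61.92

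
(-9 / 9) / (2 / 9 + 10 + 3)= -9 / 119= -0.08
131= 131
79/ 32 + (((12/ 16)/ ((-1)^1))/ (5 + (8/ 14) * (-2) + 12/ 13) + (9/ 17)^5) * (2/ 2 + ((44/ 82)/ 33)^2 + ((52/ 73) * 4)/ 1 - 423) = 2549145613697231/ 50179654667808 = 50.80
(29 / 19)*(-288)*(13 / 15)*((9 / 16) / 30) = -3393 / 475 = -7.14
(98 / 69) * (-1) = -98 / 69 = -1.42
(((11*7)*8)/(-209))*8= -23.58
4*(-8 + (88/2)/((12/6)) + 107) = 484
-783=-783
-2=-2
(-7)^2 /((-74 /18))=-441 /37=-11.92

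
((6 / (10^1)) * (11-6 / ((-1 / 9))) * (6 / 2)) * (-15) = -1755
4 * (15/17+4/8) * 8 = 752/17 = 44.24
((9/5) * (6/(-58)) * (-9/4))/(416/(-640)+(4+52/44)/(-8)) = -5346/16559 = -0.32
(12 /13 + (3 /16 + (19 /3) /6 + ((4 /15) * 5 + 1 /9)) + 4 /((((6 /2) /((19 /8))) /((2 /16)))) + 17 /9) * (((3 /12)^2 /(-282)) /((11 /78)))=-2759 /297792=-0.01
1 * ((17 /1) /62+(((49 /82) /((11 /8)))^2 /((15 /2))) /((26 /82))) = 21209299 /59978490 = 0.35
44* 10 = 440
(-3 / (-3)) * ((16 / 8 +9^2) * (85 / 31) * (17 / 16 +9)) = 1135855 / 496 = 2290.03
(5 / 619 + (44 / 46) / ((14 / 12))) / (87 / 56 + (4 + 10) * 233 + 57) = 660104 / 2647384387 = 0.00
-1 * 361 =-361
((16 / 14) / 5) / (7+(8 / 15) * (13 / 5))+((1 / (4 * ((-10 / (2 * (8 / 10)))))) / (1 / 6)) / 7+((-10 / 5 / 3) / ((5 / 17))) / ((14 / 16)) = -857762 / 330225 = -2.60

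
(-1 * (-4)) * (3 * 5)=60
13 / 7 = 1.86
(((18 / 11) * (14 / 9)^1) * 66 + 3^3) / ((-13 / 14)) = -210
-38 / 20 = -1.90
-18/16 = -9/8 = -1.12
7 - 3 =4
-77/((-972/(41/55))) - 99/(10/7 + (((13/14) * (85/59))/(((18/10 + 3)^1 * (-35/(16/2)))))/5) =-8338806007/119356740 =-69.86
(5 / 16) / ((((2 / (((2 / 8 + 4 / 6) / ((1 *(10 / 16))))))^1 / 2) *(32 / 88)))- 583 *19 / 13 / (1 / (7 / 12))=-618739 / 1248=-495.78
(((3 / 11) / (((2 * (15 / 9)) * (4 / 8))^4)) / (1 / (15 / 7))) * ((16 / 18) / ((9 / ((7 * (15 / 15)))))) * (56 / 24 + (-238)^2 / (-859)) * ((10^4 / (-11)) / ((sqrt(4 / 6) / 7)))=1101535680 * sqrt(6) / 103939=25959.46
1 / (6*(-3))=-1 / 18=-0.06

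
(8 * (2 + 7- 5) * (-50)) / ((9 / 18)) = -3200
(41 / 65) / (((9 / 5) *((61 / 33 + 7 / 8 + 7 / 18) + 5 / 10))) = 3608 / 37193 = 0.10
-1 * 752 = -752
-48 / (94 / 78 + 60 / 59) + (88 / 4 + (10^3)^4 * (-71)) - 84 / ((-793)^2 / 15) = -228286650526998724848118 / 3215304937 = -70999999999999.60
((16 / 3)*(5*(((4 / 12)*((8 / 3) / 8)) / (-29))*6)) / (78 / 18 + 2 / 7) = -1120 / 8439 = -0.13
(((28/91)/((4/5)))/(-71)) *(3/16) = -15/14768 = -0.00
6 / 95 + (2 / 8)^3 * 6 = 477 / 3040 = 0.16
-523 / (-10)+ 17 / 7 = 3831 / 70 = 54.73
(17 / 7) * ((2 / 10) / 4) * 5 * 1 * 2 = 17 / 14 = 1.21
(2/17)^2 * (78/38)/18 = 26/16473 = 0.00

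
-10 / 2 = -5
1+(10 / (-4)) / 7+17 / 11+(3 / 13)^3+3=1759561 / 338338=5.20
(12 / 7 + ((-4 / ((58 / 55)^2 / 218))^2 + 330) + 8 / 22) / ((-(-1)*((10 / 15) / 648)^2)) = 31653482376151133280 / 54460637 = 581217630196.85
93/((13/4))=28.62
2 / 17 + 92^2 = 143890 / 17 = 8464.12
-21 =-21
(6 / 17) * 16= 96 / 17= 5.65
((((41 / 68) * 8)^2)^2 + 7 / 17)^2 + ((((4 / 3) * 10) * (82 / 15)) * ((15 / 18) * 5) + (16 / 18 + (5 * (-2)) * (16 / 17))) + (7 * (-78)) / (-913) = 50517666698803122673 / 171959396678091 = 293776.72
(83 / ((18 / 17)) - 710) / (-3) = 11369 / 54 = 210.54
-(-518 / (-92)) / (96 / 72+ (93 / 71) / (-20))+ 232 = 28268066 / 124223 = 227.56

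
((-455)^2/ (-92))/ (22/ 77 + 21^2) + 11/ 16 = -5015183/ 1136752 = -4.41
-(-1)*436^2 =190096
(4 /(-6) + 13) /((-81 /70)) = -2590 /243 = -10.66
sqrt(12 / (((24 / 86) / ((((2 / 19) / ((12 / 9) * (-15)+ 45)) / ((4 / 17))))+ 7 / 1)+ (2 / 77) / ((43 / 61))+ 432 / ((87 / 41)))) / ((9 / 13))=26 * sqrt(1808259939242295) / 3323349495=0.33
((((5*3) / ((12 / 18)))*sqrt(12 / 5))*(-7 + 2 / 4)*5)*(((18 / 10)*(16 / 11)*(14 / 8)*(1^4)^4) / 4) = -7371*sqrt(15) / 22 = -1297.63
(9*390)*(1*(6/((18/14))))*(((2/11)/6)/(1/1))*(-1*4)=-21840/11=-1985.45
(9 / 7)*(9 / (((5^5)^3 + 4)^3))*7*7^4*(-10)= -72030 / 1052655905243699197470205801507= -0.00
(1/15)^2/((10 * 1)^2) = 1/22500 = 0.00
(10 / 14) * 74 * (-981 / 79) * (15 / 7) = -5444550 / 3871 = -1406.50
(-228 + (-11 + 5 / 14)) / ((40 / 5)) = -3341 / 112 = -29.83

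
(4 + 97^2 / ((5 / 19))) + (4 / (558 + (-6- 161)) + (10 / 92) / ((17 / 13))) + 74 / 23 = 139827507 / 3910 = 35761.51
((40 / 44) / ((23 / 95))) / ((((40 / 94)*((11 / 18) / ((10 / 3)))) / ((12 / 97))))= 1607400 / 269951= 5.95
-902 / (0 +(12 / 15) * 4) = -2255 / 8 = -281.88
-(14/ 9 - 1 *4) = 22/ 9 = 2.44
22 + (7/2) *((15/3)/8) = 387/16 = 24.19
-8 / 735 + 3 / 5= 433 / 735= 0.59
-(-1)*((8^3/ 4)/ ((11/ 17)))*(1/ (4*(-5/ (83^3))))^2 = 44463890778184/ 275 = 161686875557.03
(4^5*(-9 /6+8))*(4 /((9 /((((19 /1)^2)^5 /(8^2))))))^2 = 977339309896194913027245626 /81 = 12065917406125863123793160.00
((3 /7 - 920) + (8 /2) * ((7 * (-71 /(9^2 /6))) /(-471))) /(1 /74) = -6055530778 /89019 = -68025.15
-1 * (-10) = 10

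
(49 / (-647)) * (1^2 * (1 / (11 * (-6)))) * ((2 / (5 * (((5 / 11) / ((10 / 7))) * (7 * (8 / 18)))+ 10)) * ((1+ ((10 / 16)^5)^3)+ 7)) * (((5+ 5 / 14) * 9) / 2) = 798068076308694135 / 26952917869905575936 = 0.03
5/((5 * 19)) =1/19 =0.05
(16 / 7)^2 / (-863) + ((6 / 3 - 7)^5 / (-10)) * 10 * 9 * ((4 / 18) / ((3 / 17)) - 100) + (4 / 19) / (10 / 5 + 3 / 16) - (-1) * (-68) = -33469657466398 / 12051795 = -2777151.24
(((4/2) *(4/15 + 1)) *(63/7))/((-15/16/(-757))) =460256/25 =18410.24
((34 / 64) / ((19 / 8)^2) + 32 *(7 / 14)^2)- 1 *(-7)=5449 / 361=15.09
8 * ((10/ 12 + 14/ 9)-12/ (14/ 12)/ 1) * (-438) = 581080/ 21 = 27670.48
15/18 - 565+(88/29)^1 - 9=-99203/174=-570.13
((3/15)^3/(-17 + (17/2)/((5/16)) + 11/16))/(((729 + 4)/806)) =0.00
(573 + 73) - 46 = 600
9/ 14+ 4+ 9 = 13.64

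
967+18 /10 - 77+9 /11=49094 /55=892.62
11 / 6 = 1.83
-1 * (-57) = 57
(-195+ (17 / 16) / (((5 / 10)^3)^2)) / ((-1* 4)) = 127 / 4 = 31.75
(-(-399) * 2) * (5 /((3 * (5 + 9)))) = 95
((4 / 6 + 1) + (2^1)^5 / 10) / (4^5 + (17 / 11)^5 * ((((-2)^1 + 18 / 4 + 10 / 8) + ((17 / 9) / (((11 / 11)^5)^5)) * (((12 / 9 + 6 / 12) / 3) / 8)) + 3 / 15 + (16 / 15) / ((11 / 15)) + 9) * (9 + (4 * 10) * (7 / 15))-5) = 0.00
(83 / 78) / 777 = 0.00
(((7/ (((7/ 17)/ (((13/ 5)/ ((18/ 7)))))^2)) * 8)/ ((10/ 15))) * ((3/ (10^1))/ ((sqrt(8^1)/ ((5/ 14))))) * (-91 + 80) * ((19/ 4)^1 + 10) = -3113.02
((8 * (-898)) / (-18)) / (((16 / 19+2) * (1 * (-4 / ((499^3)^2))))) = -131705289016965665531 / 243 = -541997074143891627.70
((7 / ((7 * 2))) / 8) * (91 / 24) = 91 / 384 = 0.24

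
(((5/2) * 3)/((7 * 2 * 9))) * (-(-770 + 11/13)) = 16665/364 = 45.78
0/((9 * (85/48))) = 0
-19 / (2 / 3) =-57 / 2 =-28.50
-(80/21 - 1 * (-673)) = -676.81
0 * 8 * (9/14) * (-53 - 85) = 0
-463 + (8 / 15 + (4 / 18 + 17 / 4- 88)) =-545.99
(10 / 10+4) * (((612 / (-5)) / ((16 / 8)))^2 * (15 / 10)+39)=141429 / 5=28285.80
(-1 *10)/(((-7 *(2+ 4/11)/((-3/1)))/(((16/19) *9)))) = -23760/1729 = -13.74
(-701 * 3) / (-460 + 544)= -701 / 28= -25.04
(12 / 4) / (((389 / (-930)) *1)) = -2790 / 389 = -7.17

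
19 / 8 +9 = 91 / 8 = 11.38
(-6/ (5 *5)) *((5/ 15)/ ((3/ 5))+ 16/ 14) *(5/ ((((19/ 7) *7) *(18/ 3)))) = -107/ 5985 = -0.02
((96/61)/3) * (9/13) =288/793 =0.36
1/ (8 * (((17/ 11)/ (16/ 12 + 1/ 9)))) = 143/ 1224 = 0.12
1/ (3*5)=1/ 15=0.07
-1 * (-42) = 42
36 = 36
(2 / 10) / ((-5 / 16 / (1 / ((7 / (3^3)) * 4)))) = -108 / 175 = -0.62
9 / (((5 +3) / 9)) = 81 / 8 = 10.12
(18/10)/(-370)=-9/1850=-0.00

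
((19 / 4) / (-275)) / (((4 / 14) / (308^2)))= -5734.96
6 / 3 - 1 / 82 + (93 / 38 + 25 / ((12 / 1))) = 60935 / 9348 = 6.52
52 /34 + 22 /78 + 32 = 22417 /663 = 33.81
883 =883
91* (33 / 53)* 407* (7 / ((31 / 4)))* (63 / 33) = 65333268 / 1643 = 39764.62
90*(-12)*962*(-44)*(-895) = -40914244800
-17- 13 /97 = -1662 /97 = -17.13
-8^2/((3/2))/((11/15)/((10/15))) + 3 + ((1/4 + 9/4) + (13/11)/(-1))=-34.47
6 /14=3 /7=0.43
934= 934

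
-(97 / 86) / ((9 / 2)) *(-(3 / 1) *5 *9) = 1455 / 43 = 33.84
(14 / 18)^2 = 49 / 81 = 0.60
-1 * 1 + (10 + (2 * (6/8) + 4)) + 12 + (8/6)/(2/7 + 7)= 8165/306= 26.68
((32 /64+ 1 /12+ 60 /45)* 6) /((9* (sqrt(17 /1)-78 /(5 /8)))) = -11960 /1166853-575* sqrt(17) /7001118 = -0.01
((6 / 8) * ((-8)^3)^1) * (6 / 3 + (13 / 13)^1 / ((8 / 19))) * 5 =-8400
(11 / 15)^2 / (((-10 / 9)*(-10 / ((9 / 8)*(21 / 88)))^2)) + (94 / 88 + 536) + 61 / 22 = 608076407069 / 1126400000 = 539.84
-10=-10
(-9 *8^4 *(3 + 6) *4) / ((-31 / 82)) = 108822528 / 31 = 3510404.13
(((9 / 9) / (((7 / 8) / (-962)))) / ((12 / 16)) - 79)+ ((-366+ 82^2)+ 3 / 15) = 505396 / 105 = 4813.30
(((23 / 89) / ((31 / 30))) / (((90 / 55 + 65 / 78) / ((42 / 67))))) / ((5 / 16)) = 6120576 / 30131039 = 0.20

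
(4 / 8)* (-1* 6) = -3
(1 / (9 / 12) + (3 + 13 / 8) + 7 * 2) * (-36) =-1437 / 2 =-718.50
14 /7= 2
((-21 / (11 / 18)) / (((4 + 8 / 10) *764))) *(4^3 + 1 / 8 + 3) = -0.63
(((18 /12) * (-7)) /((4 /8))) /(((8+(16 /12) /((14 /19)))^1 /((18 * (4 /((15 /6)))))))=-31752 /515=-61.65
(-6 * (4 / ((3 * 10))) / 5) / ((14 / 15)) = -6 / 35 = -0.17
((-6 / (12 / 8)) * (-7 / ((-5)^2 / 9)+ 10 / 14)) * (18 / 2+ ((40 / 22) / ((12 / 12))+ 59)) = 970752 / 1925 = 504.29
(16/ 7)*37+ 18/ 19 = 11374/ 133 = 85.52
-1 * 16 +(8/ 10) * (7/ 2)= -66/ 5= -13.20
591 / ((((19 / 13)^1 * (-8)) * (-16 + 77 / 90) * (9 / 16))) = 5.93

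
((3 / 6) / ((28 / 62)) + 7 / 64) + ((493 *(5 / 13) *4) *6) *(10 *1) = 45508.91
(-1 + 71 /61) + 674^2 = 27710846 /61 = 454276.16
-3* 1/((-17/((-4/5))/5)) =-0.71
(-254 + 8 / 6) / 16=-379 / 24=-15.79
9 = 9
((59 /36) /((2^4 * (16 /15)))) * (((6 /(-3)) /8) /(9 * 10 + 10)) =-59 /245760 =-0.00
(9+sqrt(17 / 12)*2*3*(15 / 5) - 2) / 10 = 7 / 10+3*sqrt(51) / 10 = 2.84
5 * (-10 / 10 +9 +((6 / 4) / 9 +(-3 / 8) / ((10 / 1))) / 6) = 11551 / 288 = 40.11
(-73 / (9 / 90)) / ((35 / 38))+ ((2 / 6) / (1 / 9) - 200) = -989.57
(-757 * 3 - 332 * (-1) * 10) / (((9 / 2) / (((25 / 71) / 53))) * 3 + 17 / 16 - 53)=419600 / 792033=0.53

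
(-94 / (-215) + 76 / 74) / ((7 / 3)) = 4992 / 7955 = 0.63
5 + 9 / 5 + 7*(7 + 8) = 559 / 5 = 111.80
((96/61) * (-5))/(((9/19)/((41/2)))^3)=-9454582780/14823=-637831.94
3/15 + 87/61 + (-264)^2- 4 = 69693.63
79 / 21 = 3.76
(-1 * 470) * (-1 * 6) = 2820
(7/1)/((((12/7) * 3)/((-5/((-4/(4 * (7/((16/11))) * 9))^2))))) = -13073445/1024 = -12767.04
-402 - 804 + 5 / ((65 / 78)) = -1200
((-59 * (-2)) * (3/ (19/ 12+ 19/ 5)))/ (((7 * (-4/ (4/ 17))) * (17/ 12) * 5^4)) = -50976/ 81678625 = -0.00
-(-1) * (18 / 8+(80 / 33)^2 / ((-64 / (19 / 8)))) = 8851 / 4356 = 2.03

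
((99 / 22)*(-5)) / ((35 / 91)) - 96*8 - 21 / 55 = -90957 / 110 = -826.88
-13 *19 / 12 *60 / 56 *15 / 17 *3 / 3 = -18525 / 952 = -19.46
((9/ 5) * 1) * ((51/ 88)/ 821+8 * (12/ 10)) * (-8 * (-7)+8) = 1106.00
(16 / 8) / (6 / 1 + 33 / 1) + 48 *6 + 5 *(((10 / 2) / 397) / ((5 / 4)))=4460678 / 15483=288.10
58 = 58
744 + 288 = 1032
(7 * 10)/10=7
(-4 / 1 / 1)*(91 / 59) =-364 / 59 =-6.17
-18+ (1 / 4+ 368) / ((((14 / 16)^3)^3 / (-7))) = -49529444754 / 5764801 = -8591.70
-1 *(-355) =355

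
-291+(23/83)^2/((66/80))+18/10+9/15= -327941491/1136685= -288.51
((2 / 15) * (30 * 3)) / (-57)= -4 / 19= -0.21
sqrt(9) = 3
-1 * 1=-1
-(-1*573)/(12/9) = 1719/4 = 429.75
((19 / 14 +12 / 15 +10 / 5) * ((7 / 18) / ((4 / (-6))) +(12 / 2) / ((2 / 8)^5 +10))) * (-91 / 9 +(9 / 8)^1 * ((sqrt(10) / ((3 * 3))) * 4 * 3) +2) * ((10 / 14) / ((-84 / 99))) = 14452321 / 30655968 - 1781793 * sqrt(10) / 20437312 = 0.20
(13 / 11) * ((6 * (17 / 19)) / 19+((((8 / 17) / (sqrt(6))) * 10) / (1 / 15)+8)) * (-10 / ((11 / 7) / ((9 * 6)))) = -9828000 * sqrt(6) / 2057 - 146928600 / 43681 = -15066.92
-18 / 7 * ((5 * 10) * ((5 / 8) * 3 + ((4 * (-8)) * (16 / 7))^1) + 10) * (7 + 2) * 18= 72531855 / 49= 1480241.94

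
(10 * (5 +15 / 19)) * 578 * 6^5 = 260209515.79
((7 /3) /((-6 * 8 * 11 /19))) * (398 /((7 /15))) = -18905 /264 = -71.61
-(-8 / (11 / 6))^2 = -2304 / 121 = -19.04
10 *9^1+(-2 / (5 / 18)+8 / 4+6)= 454 / 5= 90.80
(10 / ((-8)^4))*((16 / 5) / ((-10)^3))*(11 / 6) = -11 / 768000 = -0.00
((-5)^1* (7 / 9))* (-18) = 70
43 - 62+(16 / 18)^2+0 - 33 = -4148 / 81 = -51.21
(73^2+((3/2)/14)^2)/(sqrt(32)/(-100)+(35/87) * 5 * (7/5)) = 790571642625 * sqrt(2)/29400381808+1135878796875/600007792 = 1931.13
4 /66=2 /33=0.06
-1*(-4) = 4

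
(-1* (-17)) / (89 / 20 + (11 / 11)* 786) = 340 / 15809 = 0.02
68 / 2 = 34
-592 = -592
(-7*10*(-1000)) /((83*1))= 70000 /83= 843.37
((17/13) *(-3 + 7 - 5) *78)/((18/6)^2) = -34/3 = -11.33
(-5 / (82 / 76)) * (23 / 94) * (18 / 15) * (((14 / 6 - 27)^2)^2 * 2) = -52416534848 / 52029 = -1007448.44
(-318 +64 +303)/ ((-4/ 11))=-539/ 4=-134.75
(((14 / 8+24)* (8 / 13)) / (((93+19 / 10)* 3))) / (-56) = -515 / 518154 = -0.00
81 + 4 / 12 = 244 / 3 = 81.33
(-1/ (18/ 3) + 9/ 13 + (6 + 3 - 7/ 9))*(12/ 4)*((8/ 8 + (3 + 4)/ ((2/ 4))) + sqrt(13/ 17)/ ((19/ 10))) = 405.73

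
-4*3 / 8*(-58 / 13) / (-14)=-87 / 182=-0.48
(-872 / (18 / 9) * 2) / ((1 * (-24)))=36.33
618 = 618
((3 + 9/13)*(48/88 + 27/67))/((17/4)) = 134208/162877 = 0.82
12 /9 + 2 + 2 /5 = 56 /15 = 3.73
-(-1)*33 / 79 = 33 / 79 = 0.42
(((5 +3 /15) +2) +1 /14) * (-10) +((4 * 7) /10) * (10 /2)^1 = -411 /7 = -58.71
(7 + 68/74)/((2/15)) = 4395/74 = 59.39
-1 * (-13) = 13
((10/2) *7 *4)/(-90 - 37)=-140/127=-1.10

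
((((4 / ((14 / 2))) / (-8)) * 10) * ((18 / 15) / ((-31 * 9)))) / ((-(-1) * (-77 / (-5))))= 10 / 50127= 0.00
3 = 3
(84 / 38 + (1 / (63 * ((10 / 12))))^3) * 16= 777926432 / 21994875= 35.37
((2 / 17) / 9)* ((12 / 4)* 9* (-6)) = -36 / 17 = -2.12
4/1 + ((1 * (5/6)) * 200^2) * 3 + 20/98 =4900206/49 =100004.20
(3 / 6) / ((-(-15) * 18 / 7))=7 / 540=0.01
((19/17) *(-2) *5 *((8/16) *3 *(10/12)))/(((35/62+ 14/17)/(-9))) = 90.58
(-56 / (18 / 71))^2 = 3952144 / 81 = 48791.90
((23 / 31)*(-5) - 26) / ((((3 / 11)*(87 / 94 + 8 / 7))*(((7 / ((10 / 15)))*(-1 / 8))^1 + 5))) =-35553056 / 2489269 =-14.28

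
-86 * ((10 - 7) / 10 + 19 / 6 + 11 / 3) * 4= -36808 / 15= -2453.87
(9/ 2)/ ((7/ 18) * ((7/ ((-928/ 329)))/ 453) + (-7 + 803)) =34051104/ 6023245831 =0.01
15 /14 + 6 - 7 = 1 /14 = 0.07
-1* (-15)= 15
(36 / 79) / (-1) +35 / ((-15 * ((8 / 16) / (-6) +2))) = -3040 / 1817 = -1.67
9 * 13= 117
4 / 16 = 1 / 4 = 0.25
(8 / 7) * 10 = 80 / 7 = 11.43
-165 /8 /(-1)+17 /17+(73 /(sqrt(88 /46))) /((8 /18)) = 173 /8+657 * sqrt(253) /88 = 140.38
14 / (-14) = -1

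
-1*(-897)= 897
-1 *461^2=-212521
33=33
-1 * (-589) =589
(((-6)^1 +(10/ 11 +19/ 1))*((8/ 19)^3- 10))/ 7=-10415934/ 528143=-19.72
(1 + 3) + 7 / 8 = 39 / 8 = 4.88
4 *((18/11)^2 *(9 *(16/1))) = 186624/121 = 1542.35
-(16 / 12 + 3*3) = -31 / 3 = -10.33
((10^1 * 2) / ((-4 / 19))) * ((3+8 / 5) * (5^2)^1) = -10925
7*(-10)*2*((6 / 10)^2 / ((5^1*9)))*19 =-532 / 25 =-21.28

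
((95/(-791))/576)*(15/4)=-475/607488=-0.00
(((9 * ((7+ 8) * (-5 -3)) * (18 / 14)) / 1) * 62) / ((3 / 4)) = -803520 / 7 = -114788.57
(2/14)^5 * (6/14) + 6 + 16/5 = 5411869/588245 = 9.20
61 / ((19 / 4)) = 244 / 19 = 12.84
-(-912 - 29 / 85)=77549 / 85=912.34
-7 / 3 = -2.33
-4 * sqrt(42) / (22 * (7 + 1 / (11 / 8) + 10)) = -2 * sqrt(42) / 195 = -0.07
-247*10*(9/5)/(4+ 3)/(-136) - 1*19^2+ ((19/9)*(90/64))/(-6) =-8152729/22848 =-356.82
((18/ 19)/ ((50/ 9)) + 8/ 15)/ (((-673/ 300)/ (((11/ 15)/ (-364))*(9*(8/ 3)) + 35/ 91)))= -0.11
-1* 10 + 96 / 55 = -454 / 55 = -8.25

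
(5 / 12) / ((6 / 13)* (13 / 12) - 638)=-0.00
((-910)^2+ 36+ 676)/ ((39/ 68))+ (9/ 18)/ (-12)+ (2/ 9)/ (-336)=3550630504/ 2457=1445108.06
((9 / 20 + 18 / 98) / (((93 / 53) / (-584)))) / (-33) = 533922 / 83545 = 6.39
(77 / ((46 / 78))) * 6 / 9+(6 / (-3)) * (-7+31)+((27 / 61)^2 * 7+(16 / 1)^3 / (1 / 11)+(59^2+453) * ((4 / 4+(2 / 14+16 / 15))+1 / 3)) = 23578122869 / 427915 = 55100.01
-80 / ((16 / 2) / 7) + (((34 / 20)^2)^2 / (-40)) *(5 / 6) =-33683521 / 480000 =-70.17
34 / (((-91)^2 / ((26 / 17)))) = 4 / 637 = 0.01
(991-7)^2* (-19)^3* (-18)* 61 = 7292112158592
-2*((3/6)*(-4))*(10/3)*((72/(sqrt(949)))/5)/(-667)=-192*sqrt(949)/632983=-0.01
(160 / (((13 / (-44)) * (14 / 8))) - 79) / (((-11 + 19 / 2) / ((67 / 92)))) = 789461 / 4186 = 188.60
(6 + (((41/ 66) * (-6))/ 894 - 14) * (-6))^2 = 21771297601/ 2686321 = 8104.50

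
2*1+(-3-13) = -14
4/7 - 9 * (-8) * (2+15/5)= 2524/7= 360.57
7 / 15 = 0.47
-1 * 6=-6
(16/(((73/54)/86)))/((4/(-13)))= -241488/73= -3308.05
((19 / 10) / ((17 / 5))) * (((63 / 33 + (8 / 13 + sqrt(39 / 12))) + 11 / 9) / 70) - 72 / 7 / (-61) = 19 * sqrt(13) / 4760 + 18547229 / 93423330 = 0.21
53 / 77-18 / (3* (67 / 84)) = -35257 / 5159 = -6.83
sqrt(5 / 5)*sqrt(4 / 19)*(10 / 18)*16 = 160*sqrt(19) / 171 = 4.08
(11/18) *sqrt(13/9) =11 *sqrt(13)/54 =0.73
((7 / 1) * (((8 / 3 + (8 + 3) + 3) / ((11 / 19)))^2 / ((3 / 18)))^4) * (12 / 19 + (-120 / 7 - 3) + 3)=-70657954320747011.38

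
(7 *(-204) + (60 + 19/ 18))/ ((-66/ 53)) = 1304065/ 1188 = 1097.70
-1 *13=-13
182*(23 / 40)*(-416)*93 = -20243496 / 5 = -4048699.20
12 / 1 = 12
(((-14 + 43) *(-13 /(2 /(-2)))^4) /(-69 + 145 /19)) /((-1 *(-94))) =-15737111 /109604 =-143.58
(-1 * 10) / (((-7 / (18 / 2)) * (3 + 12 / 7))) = 30 / 11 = 2.73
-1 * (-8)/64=1/8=0.12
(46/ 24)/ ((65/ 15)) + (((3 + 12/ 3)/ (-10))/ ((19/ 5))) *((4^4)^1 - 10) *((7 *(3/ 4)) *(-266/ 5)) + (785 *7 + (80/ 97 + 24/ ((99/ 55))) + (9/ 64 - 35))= 21949197227/ 1210560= 18131.44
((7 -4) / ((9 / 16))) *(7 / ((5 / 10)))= 224 / 3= 74.67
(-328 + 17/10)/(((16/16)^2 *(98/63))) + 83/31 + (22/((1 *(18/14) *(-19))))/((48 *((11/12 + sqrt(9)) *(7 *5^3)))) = -180582754999/872014500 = -207.09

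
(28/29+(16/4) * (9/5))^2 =66.68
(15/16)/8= 15/128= 0.12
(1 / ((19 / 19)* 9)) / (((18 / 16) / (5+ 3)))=64 / 81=0.79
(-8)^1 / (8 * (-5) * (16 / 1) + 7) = 0.01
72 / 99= 8 / 11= 0.73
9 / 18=1 / 2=0.50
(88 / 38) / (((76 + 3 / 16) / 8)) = 5632 / 23161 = 0.24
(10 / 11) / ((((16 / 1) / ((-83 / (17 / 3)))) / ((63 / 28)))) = -11205 / 5984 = -1.87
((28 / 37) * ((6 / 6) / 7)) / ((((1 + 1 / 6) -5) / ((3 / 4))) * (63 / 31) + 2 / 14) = -0.01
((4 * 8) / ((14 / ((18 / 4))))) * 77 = 792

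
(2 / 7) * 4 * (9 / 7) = 72 / 49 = 1.47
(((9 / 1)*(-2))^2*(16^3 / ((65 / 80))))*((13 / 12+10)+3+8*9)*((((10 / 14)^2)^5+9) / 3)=423435215.66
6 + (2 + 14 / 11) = 102 / 11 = 9.27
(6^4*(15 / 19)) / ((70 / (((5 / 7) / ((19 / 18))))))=174960 / 17689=9.89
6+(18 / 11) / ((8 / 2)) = 141 / 22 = 6.41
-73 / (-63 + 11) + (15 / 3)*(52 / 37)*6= 83821 / 1924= 43.57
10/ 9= 1.11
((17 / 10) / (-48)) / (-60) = 17 / 28800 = 0.00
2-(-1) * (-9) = -7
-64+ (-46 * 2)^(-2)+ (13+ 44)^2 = 26957841/8464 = 3185.00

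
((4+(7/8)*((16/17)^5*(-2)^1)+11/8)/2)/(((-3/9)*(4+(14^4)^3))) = -139121361/1287955973495301313600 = -0.00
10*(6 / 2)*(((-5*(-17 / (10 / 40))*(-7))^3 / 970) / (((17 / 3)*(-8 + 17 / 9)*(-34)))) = -377848800 / 1067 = -354122.59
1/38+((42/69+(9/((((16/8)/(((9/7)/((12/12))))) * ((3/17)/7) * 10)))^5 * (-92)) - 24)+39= -204772998195351249/349600000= -585735120.70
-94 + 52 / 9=-794 / 9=-88.22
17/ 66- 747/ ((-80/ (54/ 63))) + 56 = 593773/ 9240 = 64.26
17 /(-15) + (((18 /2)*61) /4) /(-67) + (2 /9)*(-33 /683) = -2921911 /915220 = -3.19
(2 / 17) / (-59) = -2 / 1003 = -0.00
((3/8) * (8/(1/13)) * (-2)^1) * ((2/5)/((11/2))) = -312/55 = -5.67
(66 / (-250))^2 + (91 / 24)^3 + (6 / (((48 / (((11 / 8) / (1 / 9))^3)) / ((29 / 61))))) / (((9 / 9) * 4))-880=-336151856608003 / 421632000000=-797.26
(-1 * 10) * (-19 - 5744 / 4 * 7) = 100710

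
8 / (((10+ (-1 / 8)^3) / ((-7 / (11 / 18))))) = -516096 / 56309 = -9.17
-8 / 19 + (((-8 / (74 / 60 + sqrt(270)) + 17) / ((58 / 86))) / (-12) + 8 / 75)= -96638777783 / 39941604300 + 77400 * sqrt(30) / 7007299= -2.36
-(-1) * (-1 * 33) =-33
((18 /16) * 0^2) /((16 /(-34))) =0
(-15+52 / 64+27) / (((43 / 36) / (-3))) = -5535 / 172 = -32.18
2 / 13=0.15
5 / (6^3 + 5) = 5 / 221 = 0.02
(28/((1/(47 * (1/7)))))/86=94/43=2.19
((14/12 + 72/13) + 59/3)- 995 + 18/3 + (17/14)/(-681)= -59655143/61971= -962.63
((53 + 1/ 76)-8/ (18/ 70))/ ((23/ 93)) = 464411/ 5244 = 88.56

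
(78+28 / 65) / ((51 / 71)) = 361958 / 3315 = 109.19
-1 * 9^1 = -9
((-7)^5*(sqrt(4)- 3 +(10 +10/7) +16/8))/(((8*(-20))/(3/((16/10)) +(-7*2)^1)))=-20262039/1280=-15829.72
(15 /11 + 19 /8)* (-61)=-20069 /88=-228.06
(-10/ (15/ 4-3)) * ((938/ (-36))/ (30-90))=-469/ 81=-5.79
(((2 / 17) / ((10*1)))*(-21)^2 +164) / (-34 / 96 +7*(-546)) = -0.04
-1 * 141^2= -19881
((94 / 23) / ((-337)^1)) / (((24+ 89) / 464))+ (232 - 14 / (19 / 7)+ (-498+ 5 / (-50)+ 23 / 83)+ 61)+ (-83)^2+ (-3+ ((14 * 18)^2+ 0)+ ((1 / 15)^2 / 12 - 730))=259002346674786581 / 3729337067700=69449.97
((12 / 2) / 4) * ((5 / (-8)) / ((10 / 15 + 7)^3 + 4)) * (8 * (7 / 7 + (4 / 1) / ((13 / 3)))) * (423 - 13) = -83025 / 6383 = -13.01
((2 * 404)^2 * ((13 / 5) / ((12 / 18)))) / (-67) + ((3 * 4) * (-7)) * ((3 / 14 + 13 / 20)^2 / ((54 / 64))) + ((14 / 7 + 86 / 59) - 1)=-237050515939 / 6225975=-38074.44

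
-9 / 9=-1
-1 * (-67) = 67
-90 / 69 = -30 / 23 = -1.30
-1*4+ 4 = 0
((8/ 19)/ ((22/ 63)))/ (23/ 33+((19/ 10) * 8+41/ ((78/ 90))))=24570/ 1287953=0.02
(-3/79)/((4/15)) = -45/316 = -0.14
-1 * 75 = -75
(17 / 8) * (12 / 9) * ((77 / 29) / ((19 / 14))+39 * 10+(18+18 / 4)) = 7764427 / 6612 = 1174.29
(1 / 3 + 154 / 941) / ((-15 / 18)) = -2806 / 4705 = -0.60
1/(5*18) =1/90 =0.01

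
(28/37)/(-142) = -14/2627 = -0.01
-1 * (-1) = 1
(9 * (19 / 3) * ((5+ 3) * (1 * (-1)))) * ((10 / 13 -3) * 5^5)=41325000 / 13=3178846.15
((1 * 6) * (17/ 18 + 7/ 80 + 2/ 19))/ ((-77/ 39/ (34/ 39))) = -264469/ 87780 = -3.01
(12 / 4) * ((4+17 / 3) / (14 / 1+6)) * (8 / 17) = 58 / 85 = 0.68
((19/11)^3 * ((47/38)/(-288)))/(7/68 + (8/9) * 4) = -288439/47681744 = -0.01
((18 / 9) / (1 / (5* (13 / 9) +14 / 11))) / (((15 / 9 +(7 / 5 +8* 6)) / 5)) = 21025 / 12639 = 1.66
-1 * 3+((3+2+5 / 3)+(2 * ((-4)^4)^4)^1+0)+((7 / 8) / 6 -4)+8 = 137438953597 / 16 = 8589934599.81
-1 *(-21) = 21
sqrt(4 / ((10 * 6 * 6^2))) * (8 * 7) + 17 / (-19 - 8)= -17 / 27 + 28 * sqrt(15) / 45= 1.78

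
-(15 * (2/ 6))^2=-25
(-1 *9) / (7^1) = -9 / 7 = -1.29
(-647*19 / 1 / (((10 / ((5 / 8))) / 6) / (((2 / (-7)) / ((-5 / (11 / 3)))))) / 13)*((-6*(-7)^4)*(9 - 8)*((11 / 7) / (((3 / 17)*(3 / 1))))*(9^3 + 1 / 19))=451665729746 / 195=2316234511.52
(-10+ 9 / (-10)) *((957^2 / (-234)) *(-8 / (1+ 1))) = -11091949 / 65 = -170645.37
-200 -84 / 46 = -4642 / 23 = -201.83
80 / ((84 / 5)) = 100 / 21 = 4.76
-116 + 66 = -50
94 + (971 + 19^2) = 1426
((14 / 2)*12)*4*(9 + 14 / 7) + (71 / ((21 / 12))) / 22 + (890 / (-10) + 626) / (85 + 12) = 27660547 / 7469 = 3703.38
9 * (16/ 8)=18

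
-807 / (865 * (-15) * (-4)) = -0.02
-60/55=-12/11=-1.09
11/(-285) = -11/285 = -0.04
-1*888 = -888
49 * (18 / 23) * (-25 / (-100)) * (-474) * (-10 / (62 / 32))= 16722720 / 713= 23454.03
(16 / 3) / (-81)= -16 / 243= -0.07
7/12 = 0.58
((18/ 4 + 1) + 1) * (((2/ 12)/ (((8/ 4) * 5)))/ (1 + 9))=13/ 1200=0.01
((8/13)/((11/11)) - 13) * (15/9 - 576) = 277403/39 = 7112.90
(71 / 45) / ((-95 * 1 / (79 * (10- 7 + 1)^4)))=-1435904 / 4275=-335.88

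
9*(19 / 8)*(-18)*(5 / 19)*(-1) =405 / 4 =101.25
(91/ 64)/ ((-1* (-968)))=91/ 61952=0.00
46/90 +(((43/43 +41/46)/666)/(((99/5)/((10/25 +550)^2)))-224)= -227522827/1263735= -180.04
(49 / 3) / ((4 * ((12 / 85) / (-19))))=-79135 / 144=-549.55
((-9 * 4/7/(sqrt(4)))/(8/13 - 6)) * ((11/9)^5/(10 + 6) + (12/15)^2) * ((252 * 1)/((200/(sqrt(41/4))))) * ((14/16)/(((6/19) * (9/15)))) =4728276293 * sqrt(41)/4199040000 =7.21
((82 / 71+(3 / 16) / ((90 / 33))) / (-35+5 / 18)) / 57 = -0.00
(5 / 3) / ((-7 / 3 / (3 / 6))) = -5 / 14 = -0.36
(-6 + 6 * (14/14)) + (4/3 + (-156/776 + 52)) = 30923/582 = 53.13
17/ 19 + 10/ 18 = 248/ 171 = 1.45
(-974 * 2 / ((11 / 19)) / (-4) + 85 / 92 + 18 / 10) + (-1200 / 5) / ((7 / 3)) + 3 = 26354201 / 35420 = 744.05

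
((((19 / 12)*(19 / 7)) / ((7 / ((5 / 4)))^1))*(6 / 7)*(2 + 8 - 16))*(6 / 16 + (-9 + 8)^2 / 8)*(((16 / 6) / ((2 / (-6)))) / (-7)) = -5415 / 2401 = -2.26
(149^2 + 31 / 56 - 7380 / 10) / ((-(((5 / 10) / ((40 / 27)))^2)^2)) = -75975680000 / 45927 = -1654270.47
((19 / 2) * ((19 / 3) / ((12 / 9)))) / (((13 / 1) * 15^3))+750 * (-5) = -1316249639 / 351000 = -3750.00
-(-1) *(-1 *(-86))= 86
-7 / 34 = -0.21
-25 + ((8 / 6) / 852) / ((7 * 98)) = -10958849 / 438354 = -25.00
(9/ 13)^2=81/ 169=0.48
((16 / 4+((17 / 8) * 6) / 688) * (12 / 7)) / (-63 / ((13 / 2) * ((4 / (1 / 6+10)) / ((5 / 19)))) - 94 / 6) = -24584157 / 79043804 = -0.31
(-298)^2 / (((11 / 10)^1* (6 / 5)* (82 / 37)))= 41071850 / 1353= 30356.13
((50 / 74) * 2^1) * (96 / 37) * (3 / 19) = 14400 / 26011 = 0.55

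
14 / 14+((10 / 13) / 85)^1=223 / 221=1.01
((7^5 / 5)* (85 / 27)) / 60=285719 / 1620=176.37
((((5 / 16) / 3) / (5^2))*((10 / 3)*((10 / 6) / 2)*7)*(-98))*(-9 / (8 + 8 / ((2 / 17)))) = 1715 / 1824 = 0.94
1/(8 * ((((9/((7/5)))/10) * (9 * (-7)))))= -1/324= -0.00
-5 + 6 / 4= -7 / 2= -3.50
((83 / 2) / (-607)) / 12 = -83 / 14568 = -0.01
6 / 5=1.20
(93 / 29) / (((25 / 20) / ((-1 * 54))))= -138.54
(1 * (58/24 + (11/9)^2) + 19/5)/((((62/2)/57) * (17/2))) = 237329/142290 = 1.67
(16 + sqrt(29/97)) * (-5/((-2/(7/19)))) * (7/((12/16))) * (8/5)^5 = 3211264 * sqrt(2813)/3455625 + 51380224/35625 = 1491.54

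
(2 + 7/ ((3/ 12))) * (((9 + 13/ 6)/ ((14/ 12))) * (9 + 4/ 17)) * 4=1262280/ 119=10607.39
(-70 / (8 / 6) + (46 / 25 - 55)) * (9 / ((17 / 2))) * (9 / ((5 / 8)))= -1611.00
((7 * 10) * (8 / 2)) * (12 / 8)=420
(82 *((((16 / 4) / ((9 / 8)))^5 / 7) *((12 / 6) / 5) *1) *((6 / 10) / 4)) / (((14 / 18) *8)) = 64.19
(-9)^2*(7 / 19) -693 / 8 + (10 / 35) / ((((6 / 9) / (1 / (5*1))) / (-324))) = -449829 / 5320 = -84.55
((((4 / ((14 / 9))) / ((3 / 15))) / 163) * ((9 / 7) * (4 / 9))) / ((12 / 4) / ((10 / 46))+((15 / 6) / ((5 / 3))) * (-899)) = -0.00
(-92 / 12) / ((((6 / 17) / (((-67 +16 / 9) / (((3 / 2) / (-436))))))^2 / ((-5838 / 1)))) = 129136097534695.12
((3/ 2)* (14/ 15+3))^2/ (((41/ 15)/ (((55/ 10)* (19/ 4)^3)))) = 787913907/ 104960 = 7506.80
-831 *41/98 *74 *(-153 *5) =964379655/49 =19681217.45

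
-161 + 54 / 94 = -7540 / 47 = -160.43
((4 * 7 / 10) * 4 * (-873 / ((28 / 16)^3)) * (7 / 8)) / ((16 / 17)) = -59364 / 35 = -1696.11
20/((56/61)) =305/14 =21.79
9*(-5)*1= -45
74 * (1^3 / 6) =37 / 3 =12.33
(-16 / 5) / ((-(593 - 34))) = 0.01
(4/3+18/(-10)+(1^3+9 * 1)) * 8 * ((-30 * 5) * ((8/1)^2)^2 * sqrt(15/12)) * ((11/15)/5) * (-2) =103088128 * sqrt(5)/15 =15367470.79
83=83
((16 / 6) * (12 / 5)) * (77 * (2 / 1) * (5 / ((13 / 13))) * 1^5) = 4928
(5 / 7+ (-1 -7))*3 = -153 / 7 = -21.86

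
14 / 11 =1.27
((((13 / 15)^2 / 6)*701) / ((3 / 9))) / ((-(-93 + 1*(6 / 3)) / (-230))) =-209599 / 315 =-665.39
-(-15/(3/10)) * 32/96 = 50/3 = 16.67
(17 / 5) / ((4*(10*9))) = 17 / 1800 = 0.01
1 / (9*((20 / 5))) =1 / 36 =0.03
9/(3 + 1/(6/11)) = 54/29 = 1.86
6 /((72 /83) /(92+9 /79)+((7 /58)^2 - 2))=-12190954344 /4014921457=-3.04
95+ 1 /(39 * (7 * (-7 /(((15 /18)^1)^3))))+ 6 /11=433826201 /4540536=95.55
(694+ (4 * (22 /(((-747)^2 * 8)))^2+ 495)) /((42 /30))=7404474768246785 /8718473234268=849.29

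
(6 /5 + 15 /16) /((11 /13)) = 2.53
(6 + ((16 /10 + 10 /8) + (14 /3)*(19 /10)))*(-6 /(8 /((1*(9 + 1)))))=-1063 /8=-132.88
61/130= 0.47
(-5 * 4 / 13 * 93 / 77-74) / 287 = -75934 / 287287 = -0.26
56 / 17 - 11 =-131 / 17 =-7.71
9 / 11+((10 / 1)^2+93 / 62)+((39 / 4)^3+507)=1081469 / 704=1536.18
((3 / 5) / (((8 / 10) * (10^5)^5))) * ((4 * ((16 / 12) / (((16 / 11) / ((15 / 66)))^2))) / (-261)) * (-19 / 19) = 1 / 26726400000000000000000000000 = 0.00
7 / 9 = 0.78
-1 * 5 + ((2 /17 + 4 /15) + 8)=863 /255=3.38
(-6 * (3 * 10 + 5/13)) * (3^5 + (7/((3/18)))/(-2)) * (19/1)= -768973.85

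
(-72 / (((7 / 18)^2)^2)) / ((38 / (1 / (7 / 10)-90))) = 2343064320 / 319333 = 7337.37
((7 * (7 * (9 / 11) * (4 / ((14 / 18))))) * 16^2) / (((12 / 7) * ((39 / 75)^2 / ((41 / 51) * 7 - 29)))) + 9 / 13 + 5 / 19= -1598042306284 / 600457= -2661376.76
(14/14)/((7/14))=2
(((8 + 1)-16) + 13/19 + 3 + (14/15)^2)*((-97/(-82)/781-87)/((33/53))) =3086102136971/9034725150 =341.58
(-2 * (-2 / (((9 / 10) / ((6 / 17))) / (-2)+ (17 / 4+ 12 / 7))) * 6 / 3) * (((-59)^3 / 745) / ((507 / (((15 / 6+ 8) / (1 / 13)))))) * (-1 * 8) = 2576274176 / 2543281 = 1012.97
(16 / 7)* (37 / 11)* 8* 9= 42624 / 77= 553.56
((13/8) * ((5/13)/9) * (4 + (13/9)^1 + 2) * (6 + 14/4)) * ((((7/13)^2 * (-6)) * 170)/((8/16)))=-2904.91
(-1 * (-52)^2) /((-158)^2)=-676 /6241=-0.11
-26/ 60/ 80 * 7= -91/ 2400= -0.04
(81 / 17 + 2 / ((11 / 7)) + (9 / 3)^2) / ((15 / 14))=39368 / 2805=14.03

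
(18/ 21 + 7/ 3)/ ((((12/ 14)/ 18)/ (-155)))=-10385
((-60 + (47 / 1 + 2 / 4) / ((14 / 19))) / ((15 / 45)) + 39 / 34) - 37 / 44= 17932 / 1309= 13.70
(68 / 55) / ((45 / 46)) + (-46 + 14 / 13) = -43.66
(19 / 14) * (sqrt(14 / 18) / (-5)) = -19 * sqrt(7) / 210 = -0.24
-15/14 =-1.07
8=8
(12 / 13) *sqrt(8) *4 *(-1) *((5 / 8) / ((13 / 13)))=-60 *sqrt(2) / 13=-6.53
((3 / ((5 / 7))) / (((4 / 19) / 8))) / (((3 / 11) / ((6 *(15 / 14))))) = 3762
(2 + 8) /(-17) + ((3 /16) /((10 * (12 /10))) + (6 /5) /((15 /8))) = 1833 /27200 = 0.07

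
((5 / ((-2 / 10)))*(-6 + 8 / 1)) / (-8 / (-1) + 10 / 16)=-400 / 69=-5.80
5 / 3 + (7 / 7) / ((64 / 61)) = 503 / 192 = 2.62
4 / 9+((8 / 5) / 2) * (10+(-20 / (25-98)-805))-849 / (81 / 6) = -458734 / 657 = -698.23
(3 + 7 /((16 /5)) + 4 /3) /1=313 /48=6.52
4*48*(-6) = -1152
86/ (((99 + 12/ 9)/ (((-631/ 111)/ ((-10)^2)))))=-631/ 12950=-0.05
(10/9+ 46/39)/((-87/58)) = -536/351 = -1.53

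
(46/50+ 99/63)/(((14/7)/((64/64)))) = 218/175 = 1.25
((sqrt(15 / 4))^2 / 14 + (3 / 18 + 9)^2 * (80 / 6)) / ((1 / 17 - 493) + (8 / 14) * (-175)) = -1.89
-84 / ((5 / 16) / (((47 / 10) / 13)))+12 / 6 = -30934 / 325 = -95.18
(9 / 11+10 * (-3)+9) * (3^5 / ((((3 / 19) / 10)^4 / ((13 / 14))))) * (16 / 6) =-15044256240000 / 77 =-195379951168.83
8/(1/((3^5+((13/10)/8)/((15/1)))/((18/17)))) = 4957421/2700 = 1836.08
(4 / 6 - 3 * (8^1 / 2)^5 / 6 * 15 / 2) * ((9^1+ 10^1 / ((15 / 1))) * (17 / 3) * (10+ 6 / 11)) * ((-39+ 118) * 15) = -260183096680 / 99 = -2628112087.68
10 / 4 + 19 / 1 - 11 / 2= 16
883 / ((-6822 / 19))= -16777 / 6822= -2.46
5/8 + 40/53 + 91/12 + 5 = 17761/1272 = 13.96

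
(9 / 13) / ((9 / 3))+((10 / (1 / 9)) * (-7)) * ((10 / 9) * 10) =-90997 / 13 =-6999.77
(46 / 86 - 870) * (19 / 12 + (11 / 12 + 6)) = -635579 / 86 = -7390.45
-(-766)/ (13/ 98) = 75068/ 13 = 5774.46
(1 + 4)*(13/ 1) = 65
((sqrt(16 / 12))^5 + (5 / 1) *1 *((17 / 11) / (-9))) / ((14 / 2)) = 0.17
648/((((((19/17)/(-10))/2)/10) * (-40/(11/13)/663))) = 30899880/19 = 1626309.47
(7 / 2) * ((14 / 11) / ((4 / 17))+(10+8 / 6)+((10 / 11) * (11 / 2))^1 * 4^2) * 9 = 134085 / 44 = 3047.39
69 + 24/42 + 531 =600.57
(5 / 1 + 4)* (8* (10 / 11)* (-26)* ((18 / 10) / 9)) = -3744 / 11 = -340.36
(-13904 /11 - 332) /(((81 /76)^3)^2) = -102516362002432 /94143178827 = -1088.94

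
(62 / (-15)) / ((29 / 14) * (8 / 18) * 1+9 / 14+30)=-2604 / 19885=-0.13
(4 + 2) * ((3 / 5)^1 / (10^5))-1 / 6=-124973 / 750000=-0.17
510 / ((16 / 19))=4845 / 8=605.62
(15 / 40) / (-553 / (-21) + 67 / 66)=0.01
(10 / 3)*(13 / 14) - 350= -7285 / 21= -346.90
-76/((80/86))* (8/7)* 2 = -6536/35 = -186.74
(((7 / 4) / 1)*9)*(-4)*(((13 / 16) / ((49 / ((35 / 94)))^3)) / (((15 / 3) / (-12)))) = 8775 / 162794464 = 0.00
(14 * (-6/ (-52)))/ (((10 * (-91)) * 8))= -3/ 13520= -0.00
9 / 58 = 0.16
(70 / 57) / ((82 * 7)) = 5 / 2337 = 0.00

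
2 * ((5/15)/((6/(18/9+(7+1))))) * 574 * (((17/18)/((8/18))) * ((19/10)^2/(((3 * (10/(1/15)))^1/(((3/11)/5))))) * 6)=1761319/495000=3.56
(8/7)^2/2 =32/49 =0.65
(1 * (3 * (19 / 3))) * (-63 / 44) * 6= -3591 / 22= -163.23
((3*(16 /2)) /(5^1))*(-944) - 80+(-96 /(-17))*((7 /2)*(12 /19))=-7426928 /1615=-4598.72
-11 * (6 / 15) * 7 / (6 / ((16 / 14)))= -88 / 15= -5.87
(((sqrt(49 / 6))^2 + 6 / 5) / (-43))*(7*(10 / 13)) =-1967 / 1677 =-1.17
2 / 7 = 0.29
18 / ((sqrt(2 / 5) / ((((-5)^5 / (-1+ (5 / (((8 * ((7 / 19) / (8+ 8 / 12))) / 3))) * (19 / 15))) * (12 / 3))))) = -9450000 * sqrt(10) / 4609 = -6483.73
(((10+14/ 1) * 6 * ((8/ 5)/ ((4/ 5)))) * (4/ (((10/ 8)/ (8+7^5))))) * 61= 945298944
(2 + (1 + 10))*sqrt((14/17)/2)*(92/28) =299*sqrt(119)/119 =27.41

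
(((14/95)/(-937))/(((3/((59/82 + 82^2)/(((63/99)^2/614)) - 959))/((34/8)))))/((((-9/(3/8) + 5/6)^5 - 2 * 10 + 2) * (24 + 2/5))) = 225628964432208/16172609352623703707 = 0.00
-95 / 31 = -3.06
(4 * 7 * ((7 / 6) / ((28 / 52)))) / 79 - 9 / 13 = 233 / 3081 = 0.08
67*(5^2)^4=26171875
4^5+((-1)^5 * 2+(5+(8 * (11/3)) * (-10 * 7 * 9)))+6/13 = -226883/13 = -17452.54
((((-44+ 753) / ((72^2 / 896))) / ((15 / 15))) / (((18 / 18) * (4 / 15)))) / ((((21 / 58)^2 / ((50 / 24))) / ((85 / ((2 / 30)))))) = 31676790625 / 3402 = 9311225.93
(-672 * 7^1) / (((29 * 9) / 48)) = -25088 / 29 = -865.10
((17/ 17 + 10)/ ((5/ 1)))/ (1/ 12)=132/ 5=26.40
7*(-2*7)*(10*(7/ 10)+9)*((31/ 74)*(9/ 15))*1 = -72912/ 185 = -394.12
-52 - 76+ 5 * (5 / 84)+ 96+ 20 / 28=-2603 / 84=-30.99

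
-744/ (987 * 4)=-0.19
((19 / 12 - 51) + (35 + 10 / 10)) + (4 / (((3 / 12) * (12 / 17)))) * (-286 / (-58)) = 11409 / 116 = 98.35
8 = 8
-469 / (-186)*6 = 469 / 31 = 15.13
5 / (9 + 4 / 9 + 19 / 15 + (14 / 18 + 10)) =225 / 967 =0.23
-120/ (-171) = 40/ 57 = 0.70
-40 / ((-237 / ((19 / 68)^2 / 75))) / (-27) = -361 / 55479330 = -0.00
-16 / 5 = -3.20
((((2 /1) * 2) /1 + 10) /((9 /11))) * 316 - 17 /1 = 48511 /9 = 5390.11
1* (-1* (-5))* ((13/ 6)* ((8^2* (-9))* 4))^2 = 124600320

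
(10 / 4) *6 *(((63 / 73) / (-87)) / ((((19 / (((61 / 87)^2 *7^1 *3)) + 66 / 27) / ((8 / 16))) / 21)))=-1550708145 / 4252913278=-0.36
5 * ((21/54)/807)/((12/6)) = 35/29052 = 0.00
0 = 0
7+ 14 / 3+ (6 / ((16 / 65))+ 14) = 1201 / 24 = 50.04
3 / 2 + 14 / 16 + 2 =35 / 8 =4.38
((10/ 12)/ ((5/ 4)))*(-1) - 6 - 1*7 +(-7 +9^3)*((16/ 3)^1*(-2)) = -7715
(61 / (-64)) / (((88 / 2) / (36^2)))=-4941 / 176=-28.07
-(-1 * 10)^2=-100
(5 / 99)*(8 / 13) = 40 / 1287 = 0.03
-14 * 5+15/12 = -68.75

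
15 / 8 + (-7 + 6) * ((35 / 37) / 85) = 9379 / 5032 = 1.86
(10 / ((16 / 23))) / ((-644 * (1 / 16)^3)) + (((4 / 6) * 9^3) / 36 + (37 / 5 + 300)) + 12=16903 / 70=241.47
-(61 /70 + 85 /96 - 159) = 528337 /3360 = 157.24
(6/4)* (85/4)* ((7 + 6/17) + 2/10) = 963/4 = 240.75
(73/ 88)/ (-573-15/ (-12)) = -73/ 50314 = -0.00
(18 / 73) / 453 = 6 / 11023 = 0.00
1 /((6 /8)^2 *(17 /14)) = 224 /153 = 1.46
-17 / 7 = -2.43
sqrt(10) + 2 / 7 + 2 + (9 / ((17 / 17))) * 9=86.45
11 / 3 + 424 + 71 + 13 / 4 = 6023 / 12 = 501.92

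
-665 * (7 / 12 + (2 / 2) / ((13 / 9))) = -132335 / 156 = -848.30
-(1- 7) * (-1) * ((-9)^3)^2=-3188646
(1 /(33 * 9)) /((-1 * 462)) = -1 /137214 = -0.00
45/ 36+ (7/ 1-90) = -327/ 4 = -81.75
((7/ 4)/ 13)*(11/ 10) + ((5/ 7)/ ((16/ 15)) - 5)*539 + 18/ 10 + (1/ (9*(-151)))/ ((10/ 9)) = -366235353/ 157040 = -2332.12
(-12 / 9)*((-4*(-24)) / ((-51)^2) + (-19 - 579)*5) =10369192 / 2601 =3986.62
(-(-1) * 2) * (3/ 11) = 6/ 11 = 0.55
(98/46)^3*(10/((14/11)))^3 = 57066625/12167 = 4690.28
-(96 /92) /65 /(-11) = 24 /16445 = 0.00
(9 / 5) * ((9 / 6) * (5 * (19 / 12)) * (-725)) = -123975 / 8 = -15496.88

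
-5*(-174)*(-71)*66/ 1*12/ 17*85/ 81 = -3019866.67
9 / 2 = 4.50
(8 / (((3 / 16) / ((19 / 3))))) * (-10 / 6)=-12160 / 27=-450.37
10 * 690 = 6900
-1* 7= -7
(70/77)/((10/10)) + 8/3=118/33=3.58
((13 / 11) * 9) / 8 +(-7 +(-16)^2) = 22029 / 88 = 250.33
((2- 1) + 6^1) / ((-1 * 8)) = -7 / 8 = -0.88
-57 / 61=-0.93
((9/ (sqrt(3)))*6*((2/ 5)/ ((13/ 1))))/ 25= 36*sqrt(3)/ 1625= 0.04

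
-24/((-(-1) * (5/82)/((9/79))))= -17712/395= -44.84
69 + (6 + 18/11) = 843/11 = 76.64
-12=-12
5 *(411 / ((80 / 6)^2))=3699 / 320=11.56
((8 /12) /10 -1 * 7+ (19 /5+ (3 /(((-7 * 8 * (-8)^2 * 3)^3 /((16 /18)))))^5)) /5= -344724204044293569771106325363641779567078917486852211474437 /550091814964298249634744136218577307819806783223700337459200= -0.63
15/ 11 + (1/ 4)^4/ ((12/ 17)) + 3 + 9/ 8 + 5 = 354619/ 33792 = 10.49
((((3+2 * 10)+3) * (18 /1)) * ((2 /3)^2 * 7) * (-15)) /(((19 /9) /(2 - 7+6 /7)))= 42858.95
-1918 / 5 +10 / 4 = -3811 / 10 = -381.10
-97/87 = -1.11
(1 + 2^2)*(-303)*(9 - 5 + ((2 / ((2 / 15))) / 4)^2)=-27364.69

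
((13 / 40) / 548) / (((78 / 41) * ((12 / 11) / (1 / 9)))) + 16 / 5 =3.20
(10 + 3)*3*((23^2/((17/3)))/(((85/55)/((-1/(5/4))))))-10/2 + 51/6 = -5436469/2890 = -1881.13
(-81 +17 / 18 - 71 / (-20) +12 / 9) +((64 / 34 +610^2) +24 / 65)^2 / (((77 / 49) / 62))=2641443843938343685451 / 483525900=5462879742198.60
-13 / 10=-1.30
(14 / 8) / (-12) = -7 / 48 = -0.15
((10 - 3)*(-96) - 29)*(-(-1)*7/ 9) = -4907/ 9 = -545.22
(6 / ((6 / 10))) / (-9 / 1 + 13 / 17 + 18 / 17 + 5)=-170 / 37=-4.59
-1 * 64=-64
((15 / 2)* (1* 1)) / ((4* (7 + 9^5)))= 15 / 472448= 0.00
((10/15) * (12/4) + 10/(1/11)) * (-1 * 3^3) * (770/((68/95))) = -55301400/17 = -3253023.53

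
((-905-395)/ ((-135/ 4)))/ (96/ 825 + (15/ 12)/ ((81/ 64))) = 34.89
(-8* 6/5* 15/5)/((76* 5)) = -36/475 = -0.08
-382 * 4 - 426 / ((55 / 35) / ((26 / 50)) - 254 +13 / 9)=-155962705 / 102184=-1526.29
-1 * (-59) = 59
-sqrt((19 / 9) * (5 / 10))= -sqrt(38) / 6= -1.03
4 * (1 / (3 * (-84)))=-1 / 63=-0.02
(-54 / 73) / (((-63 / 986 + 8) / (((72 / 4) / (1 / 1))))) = -958392 / 571225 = -1.68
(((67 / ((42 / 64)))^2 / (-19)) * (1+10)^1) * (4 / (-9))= 202256384 / 75411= 2682.05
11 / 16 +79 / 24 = 191 / 48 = 3.98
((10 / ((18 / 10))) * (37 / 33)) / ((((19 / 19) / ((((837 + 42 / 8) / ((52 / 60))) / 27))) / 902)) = 212948875 / 1053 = 202230.65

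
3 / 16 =0.19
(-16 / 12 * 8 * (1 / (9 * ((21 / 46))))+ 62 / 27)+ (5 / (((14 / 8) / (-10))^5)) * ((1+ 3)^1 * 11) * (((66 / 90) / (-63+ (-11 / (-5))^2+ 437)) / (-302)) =8.29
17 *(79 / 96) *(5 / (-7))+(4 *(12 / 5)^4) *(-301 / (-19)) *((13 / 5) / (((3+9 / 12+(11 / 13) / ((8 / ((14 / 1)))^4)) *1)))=457.77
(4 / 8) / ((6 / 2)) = 1 / 6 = 0.17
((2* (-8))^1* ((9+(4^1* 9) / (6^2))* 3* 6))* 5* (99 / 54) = -26400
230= 230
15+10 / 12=95 / 6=15.83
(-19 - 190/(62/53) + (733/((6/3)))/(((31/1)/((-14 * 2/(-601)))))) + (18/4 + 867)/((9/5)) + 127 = 1551655/3606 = 430.30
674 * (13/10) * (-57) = -249717/5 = -49943.40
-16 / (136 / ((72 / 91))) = -144 / 1547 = -0.09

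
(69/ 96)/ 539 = 23/ 17248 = 0.00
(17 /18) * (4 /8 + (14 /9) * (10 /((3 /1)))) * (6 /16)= 5219 /2592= 2.01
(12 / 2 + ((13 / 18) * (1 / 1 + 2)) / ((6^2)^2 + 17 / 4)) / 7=93644 / 109221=0.86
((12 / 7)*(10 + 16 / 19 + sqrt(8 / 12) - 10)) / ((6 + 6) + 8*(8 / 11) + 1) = 44*sqrt(6) / 1449 + 704 / 9177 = 0.15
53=53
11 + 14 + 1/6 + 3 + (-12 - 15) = 7/6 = 1.17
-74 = -74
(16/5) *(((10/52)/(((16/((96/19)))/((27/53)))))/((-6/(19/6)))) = -36/689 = -0.05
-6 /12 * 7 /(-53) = 7 /106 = 0.07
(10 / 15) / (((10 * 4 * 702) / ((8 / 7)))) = 1 / 36855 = 0.00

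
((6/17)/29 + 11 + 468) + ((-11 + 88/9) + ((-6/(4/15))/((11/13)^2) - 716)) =-269.64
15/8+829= 6647/8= 830.88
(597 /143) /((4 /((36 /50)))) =5373 /7150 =0.75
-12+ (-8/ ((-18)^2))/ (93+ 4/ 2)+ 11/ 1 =-7697/ 7695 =-1.00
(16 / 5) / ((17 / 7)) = 112 / 85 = 1.32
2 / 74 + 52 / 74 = 27 / 37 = 0.73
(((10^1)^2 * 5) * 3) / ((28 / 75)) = 28125 / 7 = 4017.86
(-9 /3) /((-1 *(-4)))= -3 /4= -0.75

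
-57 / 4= -14.25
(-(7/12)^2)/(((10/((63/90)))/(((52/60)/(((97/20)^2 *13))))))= -343/5080860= -0.00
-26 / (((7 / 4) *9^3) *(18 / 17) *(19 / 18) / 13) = -22984 / 96957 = -0.24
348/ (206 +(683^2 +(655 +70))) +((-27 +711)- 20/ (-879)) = 70259846353/ 102715545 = 684.02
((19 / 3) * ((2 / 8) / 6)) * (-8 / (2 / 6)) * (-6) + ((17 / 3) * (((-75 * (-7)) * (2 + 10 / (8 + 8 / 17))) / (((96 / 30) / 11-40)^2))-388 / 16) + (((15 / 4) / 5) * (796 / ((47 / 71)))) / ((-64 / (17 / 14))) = 6087072391 / 2305884672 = 2.64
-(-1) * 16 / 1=16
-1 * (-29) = 29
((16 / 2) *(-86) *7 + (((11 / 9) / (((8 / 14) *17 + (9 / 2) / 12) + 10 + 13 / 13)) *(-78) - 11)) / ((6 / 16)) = -136944616 / 10629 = -12884.05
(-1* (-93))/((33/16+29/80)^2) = 148800/9409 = 15.81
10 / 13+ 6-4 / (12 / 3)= 75 / 13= 5.77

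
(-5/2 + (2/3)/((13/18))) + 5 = 89/26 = 3.42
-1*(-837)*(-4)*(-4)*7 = 93744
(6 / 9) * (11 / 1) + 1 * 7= 43 / 3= 14.33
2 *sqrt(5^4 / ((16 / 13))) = 25 *sqrt(13) / 2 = 45.07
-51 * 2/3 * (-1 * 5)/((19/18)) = 3060/19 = 161.05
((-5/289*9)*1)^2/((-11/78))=-157950/918731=-0.17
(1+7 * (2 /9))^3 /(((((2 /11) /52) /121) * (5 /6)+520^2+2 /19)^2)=21040376562418928 /92174595663341894385454209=0.00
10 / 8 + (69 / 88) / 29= 3259 / 2552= 1.28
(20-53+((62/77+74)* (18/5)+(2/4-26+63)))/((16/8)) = 42165/308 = 136.90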